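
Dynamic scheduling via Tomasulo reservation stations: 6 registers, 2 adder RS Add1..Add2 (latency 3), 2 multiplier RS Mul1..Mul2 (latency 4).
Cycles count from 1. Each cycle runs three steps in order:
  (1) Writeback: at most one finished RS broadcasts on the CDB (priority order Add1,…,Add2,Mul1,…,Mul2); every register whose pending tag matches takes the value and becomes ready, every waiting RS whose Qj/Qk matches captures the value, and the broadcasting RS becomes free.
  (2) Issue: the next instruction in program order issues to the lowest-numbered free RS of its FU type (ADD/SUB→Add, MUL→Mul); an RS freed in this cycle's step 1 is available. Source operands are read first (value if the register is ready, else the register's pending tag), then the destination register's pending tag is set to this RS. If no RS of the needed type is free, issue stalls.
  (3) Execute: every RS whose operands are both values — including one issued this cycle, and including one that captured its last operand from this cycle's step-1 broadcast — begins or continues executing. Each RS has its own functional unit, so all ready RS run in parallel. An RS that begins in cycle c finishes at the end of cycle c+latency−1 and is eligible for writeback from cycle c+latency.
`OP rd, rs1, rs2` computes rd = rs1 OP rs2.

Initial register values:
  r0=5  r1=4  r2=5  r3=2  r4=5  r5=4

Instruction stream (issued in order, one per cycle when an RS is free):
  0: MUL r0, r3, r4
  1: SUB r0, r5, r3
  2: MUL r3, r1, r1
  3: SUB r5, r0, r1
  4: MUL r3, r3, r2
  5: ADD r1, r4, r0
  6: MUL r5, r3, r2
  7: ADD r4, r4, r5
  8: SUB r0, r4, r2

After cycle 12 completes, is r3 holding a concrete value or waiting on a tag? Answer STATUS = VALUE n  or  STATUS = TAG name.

STATUS = VALUE 80

  c1: issue MUL r0<-Mul1  regs: r0:Mul1,r1:4,r2:5,r3:2,r4:5,r5:4
  c2: issue SUB r0<-Add1  regs: r0:Add1,r1:4,r2:5,r3:2,r4:5,r5:4
  c3: issue MUL r3<-Mul2  regs: r0:Add1,r1:4,r2:5,r3:Mul2,r4:5,r5:4
  c4: issue SUB r5<-Add2  regs: r0:Add1,r1:4,r2:5,r3:Mul2,r4:5,r5:Add2
  c5: CDB Add1=2; stall  regs: r0:2,r1:4,r2:5,r3:Mul2,r4:5,r5:Add2
  c6: CDB Mul1=10; issue MUL r3<-Mul1  regs: r0:2,r1:4,r2:5,r3:Mul1,r4:5,r5:Add2
  c7: CDB Mul2=16; issue ADD r1<-Add1  regs: r0:2,r1:Add1,r2:5,r3:Mul1,r4:5,r5:Add2
  c8: CDB Add2=-2; issue MUL r5<-Mul2  regs: r0:2,r1:Add1,r2:5,r3:Mul1,r4:5,r5:Mul2
  c9: issue ADD r4<-Add2  regs: r0:2,r1:Add1,r2:5,r3:Mul1,r4:Add2,r5:Mul2
  c10: CDB Add1=7; issue SUB r0<-Add1  regs: r0:Add1,r1:7,r2:5,r3:Mul1,r4:Add2,r5:Mul2
  c11: CDB Mul1=80  regs: r0:Add1,r1:7,r2:5,r3:80,r4:Add2,r5:Mul2
  c12: -  regs: r0:Add1,r1:7,r2:5,r3:80,r4:Add2,r5:Mul2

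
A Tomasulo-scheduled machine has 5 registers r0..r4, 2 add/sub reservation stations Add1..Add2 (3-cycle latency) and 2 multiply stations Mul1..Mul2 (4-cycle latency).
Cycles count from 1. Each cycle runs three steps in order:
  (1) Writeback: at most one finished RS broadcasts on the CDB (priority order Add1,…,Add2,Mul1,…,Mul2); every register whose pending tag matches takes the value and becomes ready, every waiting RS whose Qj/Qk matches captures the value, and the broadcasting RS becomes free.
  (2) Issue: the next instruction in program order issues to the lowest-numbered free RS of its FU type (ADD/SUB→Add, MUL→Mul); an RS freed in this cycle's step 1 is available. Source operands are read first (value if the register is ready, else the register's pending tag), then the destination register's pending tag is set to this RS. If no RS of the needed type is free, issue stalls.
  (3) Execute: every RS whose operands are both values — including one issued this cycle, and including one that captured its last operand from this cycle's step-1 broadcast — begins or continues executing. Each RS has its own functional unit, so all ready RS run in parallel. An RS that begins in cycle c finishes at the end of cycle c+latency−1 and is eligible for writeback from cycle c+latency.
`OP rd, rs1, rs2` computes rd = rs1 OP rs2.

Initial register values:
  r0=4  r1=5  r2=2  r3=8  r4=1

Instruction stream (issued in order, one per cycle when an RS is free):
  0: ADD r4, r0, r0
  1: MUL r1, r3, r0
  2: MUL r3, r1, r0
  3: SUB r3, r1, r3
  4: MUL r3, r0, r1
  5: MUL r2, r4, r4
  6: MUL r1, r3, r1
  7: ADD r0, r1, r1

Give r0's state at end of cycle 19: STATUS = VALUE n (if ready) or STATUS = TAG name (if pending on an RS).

STATUS = VALUE 8192

  c1: issue ADD r4<-Add1  regs: r0:4,r1:5,r2:2,r3:8,r4:Add1
  c2: issue MUL r1<-Mul1  regs: r0:4,r1:Mul1,r2:2,r3:8,r4:Add1
  c3: issue MUL r3<-Mul2  regs: r0:4,r1:Mul1,r2:2,r3:Mul2,r4:Add1
  c4: CDB Add1=8; issue SUB r3<-Add1  regs: r0:4,r1:Mul1,r2:2,r3:Add1,r4:8
  c5: stall  regs: r0:4,r1:Mul1,r2:2,r3:Add1,r4:8
  c6: CDB Mul1=32; issue MUL r3<-Mul1  regs: r0:4,r1:32,r2:2,r3:Mul1,r4:8
  c7: stall  regs: r0:4,r1:32,r2:2,r3:Mul1,r4:8
  c8: stall  regs: r0:4,r1:32,r2:2,r3:Mul1,r4:8
  c9: stall  regs: r0:4,r1:32,r2:2,r3:Mul1,r4:8
  c10: CDB Mul1=128; issue MUL r2<-Mul1  regs: r0:4,r1:32,r2:Mul1,r3:128,r4:8
  c11: CDB Mul2=128; issue MUL r1<-Mul2  regs: r0:4,r1:Mul2,r2:Mul1,r3:128,r4:8
  c12: issue ADD r0<-Add2  regs: r0:Add2,r1:Mul2,r2:Mul1,r3:128,r4:8
  c13: -  regs: r0:Add2,r1:Mul2,r2:Mul1,r3:128,r4:8
  c14: CDB Add1=-96  regs: r0:Add2,r1:Mul2,r2:Mul1,r3:128,r4:8
  c15: CDB Mul1=64  regs: r0:Add2,r1:Mul2,r2:64,r3:128,r4:8
  c16: CDB Mul2=4096  regs: r0:Add2,r1:4096,r2:64,r3:128,r4:8
  c17: -  regs: r0:Add2,r1:4096,r2:64,r3:128,r4:8
  c18: -  regs: r0:Add2,r1:4096,r2:64,r3:128,r4:8
  c19: CDB Add2=8192  regs: r0:8192,r1:4096,r2:64,r3:128,r4:8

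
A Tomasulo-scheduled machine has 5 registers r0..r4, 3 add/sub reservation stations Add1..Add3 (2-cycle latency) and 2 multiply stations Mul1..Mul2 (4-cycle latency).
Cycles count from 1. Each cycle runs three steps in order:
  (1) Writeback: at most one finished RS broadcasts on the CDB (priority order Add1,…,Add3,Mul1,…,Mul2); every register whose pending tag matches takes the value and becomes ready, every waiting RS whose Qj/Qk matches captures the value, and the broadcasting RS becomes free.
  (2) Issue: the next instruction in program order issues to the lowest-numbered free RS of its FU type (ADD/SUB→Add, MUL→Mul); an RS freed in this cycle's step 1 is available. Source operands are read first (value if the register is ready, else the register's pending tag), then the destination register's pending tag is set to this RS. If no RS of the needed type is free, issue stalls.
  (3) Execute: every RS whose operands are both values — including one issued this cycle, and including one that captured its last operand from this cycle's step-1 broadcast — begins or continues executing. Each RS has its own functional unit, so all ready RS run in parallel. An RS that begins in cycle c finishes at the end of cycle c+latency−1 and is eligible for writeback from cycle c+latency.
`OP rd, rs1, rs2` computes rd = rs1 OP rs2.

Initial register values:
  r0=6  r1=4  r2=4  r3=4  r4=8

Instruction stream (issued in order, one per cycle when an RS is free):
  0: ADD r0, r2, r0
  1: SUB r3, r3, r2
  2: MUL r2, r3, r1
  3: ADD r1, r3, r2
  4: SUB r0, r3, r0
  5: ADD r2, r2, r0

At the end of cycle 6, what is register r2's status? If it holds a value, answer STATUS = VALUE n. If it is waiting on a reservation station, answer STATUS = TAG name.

STATUS = TAG Add3

  c1: issue ADD r0<-Add1  regs: r0:Add1,r1:4,r2:4,r3:4,r4:8
  c2: issue SUB r3<-Add2  regs: r0:Add1,r1:4,r2:4,r3:Add2,r4:8
  c3: CDB Add1=10; issue MUL r2<-Mul1  regs: r0:10,r1:4,r2:Mul1,r3:Add2,r4:8
  c4: CDB Add2=0; issue ADD r1<-Add1  regs: r0:10,r1:Add1,r2:Mul1,r3:0,r4:8
  c5: issue SUB r0<-Add2  regs: r0:Add2,r1:Add1,r2:Mul1,r3:0,r4:8
  c6: issue ADD r2<-Add3  regs: r0:Add2,r1:Add1,r2:Add3,r3:0,r4:8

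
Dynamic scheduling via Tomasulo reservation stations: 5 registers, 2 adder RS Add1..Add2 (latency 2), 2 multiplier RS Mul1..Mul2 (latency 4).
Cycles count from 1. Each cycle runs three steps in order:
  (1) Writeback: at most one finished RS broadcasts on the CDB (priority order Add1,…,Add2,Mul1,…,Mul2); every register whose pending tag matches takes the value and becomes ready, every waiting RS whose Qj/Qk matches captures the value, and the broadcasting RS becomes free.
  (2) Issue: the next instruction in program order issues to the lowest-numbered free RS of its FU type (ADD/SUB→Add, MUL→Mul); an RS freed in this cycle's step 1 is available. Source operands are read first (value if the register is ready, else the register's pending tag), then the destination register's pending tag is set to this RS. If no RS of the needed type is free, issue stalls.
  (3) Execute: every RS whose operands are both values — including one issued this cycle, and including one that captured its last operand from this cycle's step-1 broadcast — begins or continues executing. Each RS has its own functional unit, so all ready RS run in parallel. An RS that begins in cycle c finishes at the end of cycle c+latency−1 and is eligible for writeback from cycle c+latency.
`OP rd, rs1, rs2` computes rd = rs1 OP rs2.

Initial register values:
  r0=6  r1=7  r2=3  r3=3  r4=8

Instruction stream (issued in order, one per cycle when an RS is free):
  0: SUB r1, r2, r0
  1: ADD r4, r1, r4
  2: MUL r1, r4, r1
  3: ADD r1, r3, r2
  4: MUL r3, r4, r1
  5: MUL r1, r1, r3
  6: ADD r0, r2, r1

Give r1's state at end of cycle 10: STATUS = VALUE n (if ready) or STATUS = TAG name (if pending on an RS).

STATUS = TAG Mul1

c1: issue SUB r1<-Add1 | r0:6,r1:Add1,r2:3,r3:3,r4:8
c2: issue ADD r4<-Add2 | r0:6,r1:Add1,r2:3,r3:3,r4:Add2
c3: CDB Add1=-3; issue MUL r1<-Mul1 | r0:6,r1:Mul1,r2:3,r3:3,r4:Add2
c4: issue ADD r1<-Add1 | r0:6,r1:Add1,r2:3,r3:3,r4:Add2
c5: CDB Add2=5; issue MUL r3<-Mul2 | r0:6,r1:Add1,r2:3,r3:Mul2,r4:5
c6: CDB Add1=6; stall | r0:6,r1:6,r2:3,r3:Mul2,r4:5
c7: stall | r0:6,r1:6,r2:3,r3:Mul2,r4:5
c8: stall | r0:6,r1:6,r2:3,r3:Mul2,r4:5
c9: CDB Mul1=-15; issue MUL r1<-Mul1 | r0:6,r1:Mul1,r2:3,r3:Mul2,r4:5
c10: CDB Mul2=30; issue ADD r0<-Add1 | r0:Add1,r1:Mul1,r2:3,r3:30,r4:5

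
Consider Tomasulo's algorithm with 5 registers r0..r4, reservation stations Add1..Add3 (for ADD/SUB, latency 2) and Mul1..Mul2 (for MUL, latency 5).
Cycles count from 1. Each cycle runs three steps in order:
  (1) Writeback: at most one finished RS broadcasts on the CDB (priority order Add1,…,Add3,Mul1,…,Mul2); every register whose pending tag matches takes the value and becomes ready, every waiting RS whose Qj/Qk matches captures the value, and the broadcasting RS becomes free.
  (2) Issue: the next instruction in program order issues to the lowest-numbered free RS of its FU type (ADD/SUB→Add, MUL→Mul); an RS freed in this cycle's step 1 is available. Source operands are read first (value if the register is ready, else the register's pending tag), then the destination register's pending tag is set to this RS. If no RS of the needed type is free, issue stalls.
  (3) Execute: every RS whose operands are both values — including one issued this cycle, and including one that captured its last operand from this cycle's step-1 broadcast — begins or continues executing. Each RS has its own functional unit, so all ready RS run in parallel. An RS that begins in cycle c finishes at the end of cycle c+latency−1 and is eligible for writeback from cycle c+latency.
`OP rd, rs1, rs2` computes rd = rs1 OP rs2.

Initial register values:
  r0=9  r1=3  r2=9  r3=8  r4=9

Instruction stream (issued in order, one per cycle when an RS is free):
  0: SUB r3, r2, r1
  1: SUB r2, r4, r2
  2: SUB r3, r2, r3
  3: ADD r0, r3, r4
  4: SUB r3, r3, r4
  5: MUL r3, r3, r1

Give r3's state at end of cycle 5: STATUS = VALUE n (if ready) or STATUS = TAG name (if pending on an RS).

c1: issue SUB r3<-Add1 | r0:9,r1:3,r2:9,r3:Add1,r4:9
c2: issue SUB r2<-Add2 | r0:9,r1:3,r2:Add2,r3:Add1,r4:9
c3: CDB Add1=6; issue SUB r3<-Add1 | r0:9,r1:3,r2:Add2,r3:Add1,r4:9
c4: CDB Add2=0; issue ADD r0<-Add2 | r0:Add2,r1:3,r2:0,r3:Add1,r4:9
c5: issue SUB r3<-Add3 | r0:Add2,r1:3,r2:0,r3:Add3,r4:9

STATUS = TAG Add3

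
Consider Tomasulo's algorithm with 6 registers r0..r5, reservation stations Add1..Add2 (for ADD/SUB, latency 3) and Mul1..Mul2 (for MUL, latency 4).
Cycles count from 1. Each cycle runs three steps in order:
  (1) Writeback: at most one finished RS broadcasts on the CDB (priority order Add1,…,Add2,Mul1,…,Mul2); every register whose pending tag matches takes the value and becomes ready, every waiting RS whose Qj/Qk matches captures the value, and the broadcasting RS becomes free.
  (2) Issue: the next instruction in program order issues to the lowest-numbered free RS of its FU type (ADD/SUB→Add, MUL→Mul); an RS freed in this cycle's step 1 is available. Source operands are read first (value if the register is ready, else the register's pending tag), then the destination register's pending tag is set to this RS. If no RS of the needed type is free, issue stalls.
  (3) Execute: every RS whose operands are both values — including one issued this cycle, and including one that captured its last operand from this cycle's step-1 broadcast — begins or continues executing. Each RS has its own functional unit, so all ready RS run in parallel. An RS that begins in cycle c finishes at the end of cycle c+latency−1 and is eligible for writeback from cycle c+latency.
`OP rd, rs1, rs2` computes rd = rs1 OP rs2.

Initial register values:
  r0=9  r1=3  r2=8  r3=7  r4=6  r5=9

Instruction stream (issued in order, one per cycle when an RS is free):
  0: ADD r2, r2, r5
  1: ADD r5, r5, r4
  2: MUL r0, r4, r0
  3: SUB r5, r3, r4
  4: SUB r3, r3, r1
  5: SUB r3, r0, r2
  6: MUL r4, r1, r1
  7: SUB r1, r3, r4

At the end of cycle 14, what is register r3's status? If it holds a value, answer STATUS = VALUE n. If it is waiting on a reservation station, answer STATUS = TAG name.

c1: issue ADD r2<-Add1 | r0:9,r1:3,r2:Add1,r3:7,r4:6,r5:9
c2: issue ADD r5<-Add2 | r0:9,r1:3,r2:Add1,r3:7,r4:6,r5:Add2
c3: issue MUL r0<-Mul1 | r0:Mul1,r1:3,r2:Add1,r3:7,r4:6,r5:Add2
c4: CDB Add1=17; issue SUB r5<-Add1 | r0:Mul1,r1:3,r2:17,r3:7,r4:6,r5:Add1
c5: CDB Add2=15; issue SUB r3<-Add2 | r0:Mul1,r1:3,r2:17,r3:Add2,r4:6,r5:Add1
c6: stall | r0:Mul1,r1:3,r2:17,r3:Add2,r4:6,r5:Add1
c7: CDB Add1=1; issue SUB r3<-Add1 | r0:Mul1,r1:3,r2:17,r3:Add1,r4:6,r5:1
c8: CDB Add2=4; issue MUL r4<-Mul2 | r0:Mul1,r1:3,r2:17,r3:Add1,r4:Mul2,r5:1
c9: CDB Mul1=54; issue SUB r1<-Add2 | r0:54,r1:Add2,r2:17,r3:Add1,r4:Mul2,r5:1
c10: - | r0:54,r1:Add2,r2:17,r3:Add1,r4:Mul2,r5:1
c11: - | r0:54,r1:Add2,r2:17,r3:Add1,r4:Mul2,r5:1
c12: CDB Add1=37 | r0:54,r1:Add2,r2:17,r3:37,r4:Mul2,r5:1
c13: CDB Mul2=9 | r0:54,r1:Add2,r2:17,r3:37,r4:9,r5:1
c14: - | r0:54,r1:Add2,r2:17,r3:37,r4:9,r5:1

STATUS = VALUE 37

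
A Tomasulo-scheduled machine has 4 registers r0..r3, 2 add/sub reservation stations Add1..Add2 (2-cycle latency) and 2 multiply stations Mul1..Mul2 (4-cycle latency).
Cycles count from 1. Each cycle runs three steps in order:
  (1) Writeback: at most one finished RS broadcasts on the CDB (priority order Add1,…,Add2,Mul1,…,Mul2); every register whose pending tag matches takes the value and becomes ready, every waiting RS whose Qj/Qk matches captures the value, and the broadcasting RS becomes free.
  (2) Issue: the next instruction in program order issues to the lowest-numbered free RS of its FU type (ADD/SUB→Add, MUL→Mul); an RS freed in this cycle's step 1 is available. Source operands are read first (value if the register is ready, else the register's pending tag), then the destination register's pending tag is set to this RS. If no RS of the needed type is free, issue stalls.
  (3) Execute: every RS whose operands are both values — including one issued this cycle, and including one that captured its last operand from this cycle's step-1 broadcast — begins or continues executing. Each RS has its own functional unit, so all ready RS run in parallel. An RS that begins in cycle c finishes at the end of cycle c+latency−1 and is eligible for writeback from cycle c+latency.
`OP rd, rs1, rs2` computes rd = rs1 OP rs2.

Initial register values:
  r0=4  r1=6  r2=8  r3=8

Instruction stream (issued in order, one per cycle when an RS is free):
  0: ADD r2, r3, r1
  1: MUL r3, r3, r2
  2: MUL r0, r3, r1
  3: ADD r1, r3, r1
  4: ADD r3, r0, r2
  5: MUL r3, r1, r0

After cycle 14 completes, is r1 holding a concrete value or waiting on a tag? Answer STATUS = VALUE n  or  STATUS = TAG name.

STATUS = VALUE 118

  c1: issue ADD r2<-Add1  regs: r0:4,r1:6,r2:Add1,r3:8
  c2: issue MUL r3<-Mul1  regs: r0:4,r1:6,r2:Add1,r3:Mul1
  c3: CDB Add1=14; issue MUL r0<-Mul2  regs: r0:Mul2,r1:6,r2:14,r3:Mul1
  c4: issue ADD r1<-Add1  regs: r0:Mul2,r1:Add1,r2:14,r3:Mul1
  c5: issue ADD r3<-Add2  regs: r0:Mul2,r1:Add1,r2:14,r3:Add2
  c6: stall  regs: r0:Mul2,r1:Add1,r2:14,r3:Add2
  c7: CDB Mul1=112; issue MUL r3<-Mul1  regs: r0:Mul2,r1:Add1,r2:14,r3:Mul1
  c8: -  regs: r0:Mul2,r1:Add1,r2:14,r3:Mul1
  c9: CDB Add1=118  regs: r0:Mul2,r1:118,r2:14,r3:Mul1
  c10: -  regs: r0:Mul2,r1:118,r2:14,r3:Mul1
  c11: CDB Mul2=672  regs: r0:672,r1:118,r2:14,r3:Mul1
  c12: -  regs: r0:672,r1:118,r2:14,r3:Mul1
  c13: CDB Add2=686  regs: r0:672,r1:118,r2:14,r3:Mul1
  c14: -  regs: r0:672,r1:118,r2:14,r3:Mul1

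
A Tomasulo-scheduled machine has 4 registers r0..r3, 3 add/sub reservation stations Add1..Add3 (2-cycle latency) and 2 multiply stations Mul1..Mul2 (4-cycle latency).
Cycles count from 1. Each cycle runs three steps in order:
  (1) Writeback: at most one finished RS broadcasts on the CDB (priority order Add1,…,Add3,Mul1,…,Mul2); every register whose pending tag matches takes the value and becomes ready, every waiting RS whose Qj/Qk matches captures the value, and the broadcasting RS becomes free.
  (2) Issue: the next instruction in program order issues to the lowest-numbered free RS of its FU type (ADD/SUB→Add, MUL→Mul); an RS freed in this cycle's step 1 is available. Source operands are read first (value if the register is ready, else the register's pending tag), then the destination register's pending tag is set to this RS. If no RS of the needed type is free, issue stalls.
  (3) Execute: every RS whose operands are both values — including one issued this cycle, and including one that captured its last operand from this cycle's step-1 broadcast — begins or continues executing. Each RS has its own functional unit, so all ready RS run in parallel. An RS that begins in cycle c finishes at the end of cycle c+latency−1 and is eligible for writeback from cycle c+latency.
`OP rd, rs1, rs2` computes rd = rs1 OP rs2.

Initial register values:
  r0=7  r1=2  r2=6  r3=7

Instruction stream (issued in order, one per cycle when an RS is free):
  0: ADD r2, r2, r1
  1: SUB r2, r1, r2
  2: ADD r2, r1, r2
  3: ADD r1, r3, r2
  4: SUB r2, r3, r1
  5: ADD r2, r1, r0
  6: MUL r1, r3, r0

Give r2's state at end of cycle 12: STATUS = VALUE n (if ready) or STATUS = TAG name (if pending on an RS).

STATUS = VALUE 10

  c1: issue ADD r2<-Add1  regs: r0:7,r1:2,r2:Add1,r3:7
  c2: issue SUB r2<-Add2  regs: r0:7,r1:2,r2:Add2,r3:7
  c3: CDB Add1=8; issue ADD r2<-Add1  regs: r0:7,r1:2,r2:Add1,r3:7
  c4: issue ADD r1<-Add3  regs: r0:7,r1:Add3,r2:Add1,r3:7
  c5: CDB Add2=-6; issue SUB r2<-Add2  regs: r0:7,r1:Add3,r2:Add2,r3:7
  c6: stall  regs: r0:7,r1:Add3,r2:Add2,r3:7
  c7: CDB Add1=-4; issue ADD r2<-Add1  regs: r0:7,r1:Add3,r2:Add1,r3:7
  c8: issue MUL r1<-Mul1  regs: r0:7,r1:Mul1,r2:Add1,r3:7
  c9: CDB Add3=3  regs: r0:7,r1:Mul1,r2:Add1,r3:7
  c10: -  regs: r0:7,r1:Mul1,r2:Add1,r3:7
  c11: CDB Add1=10  regs: r0:7,r1:Mul1,r2:10,r3:7
  c12: CDB Add2=4  regs: r0:7,r1:Mul1,r2:10,r3:7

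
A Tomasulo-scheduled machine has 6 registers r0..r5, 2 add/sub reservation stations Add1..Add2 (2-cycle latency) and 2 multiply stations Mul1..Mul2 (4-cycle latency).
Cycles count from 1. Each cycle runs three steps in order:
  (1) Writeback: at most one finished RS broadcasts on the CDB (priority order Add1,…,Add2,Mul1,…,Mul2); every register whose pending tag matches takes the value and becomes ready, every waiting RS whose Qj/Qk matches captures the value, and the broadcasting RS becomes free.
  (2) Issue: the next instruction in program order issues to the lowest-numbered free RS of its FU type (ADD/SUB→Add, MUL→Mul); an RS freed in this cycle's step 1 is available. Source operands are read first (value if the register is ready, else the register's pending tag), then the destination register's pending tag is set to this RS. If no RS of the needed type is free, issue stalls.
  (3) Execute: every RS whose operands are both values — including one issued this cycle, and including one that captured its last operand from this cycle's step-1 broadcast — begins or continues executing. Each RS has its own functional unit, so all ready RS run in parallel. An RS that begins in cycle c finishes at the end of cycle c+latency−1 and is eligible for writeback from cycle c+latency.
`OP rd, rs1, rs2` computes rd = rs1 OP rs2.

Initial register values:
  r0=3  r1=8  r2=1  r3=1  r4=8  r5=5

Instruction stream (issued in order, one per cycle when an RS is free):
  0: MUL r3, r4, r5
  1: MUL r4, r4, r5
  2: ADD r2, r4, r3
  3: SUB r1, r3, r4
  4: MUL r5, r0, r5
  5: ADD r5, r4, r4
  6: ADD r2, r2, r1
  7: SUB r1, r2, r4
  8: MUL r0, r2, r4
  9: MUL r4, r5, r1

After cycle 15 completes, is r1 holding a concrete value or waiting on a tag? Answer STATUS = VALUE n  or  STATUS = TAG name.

STATUS = VALUE 40

cycle 1: issue MUL r3<-Mul1 // r0:3,r1:8,r2:1,r3:Mul1,r4:8,r5:5
cycle 2: issue MUL r4<-Mul2 // r0:3,r1:8,r2:1,r3:Mul1,r4:Mul2,r5:5
cycle 3: issue ADD r2<-Add1 // r0:3,r1:8,r2:Add1,r3:Mul1,r4:Mul2,r5:5
cycle 4: issue SUB r1<-Add2 // r0:3,r1:Add2,r2:Add1,r3:Mul1,r4:Mul2,r5:5
cycle 5: CDB Mul1=40; issue MUL r5<-Mul1 // r0:3,r1:Add2,r2:Add1,r3:40,r4:Mul2,r5:Mul1
cycle 6: CDB Mul2=40; stall // r0:3,r1:Add2,r2:Add1,r3:40,r4:40,r5:Mul1
cycle 7: stall // r0:3,r1:Add2,r2:Add1,r3:40,r4:40,r5:Mul1
cycle 8: CDB Add1=80; issue ADD r5<-Add1 // r0:3,r1:Add2,r2:80,r3:40,r4:40,r5:Add1
cycle 9: CDB Add2=0; issue ADD r2<-Add2 // r0:3,r1:0,r2:Add2,r3:40,r4:40,r5:Add1
cycle 10: CDB Add1=80; issue SUB r1<-Add1 // r0:3,r1:Add1,r2:Add2,r3:40,r4:40,r5:80
cycle 11: CDB Add2=80; issue MUL r0<-Mul2 // r0:Mul2,r1:Add1,r2:80,r3:40,r4:40,r5:80
cycle 12: CDB Mul1=15; issue MUL r4<-Mul1 // r0:Mul2,r1:Add1,r2:80,r3:40,r4:Mul1,r5:80
cycle 13: CDB Add1=40 // r0:Mul2,r1:40,r2:80,r3:40,r4:Mul1,r5:80
cycle 14: - // r0:Mul2,r1:40,r2:80,r3:40,r4:Mul1,r5:80
cycle 15: CDB Mul2=3200 // r0:3200,r1:40,r2:80,r3:40,r4:Mul1,r5:80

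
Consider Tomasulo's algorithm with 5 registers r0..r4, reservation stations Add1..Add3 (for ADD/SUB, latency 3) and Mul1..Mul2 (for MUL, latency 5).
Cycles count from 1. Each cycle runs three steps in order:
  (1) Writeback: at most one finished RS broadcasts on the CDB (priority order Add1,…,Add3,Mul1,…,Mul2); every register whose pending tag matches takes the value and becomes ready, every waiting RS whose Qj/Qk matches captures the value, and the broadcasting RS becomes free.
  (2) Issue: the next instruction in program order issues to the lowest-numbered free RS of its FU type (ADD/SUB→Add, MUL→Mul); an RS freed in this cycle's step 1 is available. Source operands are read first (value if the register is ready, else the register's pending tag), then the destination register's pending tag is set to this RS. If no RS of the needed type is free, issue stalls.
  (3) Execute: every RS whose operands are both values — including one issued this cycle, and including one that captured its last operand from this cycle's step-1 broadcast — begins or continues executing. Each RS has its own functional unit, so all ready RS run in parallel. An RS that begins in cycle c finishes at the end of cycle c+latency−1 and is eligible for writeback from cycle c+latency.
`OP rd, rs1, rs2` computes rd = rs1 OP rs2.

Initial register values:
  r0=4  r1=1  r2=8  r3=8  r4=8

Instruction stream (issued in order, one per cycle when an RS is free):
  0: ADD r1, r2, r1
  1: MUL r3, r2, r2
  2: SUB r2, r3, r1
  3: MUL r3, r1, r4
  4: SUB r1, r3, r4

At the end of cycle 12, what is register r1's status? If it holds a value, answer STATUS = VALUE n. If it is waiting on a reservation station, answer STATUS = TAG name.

STATUS = VALUE 64

  c1: issue ADD r1<-Add1  regs: r0:4,r1:Add1,r2:8,r3:8,r4:8
  c2: issue MUL r3<-Mul1  regs: r0:4,r1:Add1,r2:8,r3:Mul1,r4:8
  c3: issue SUB r2<-Add2  regs: r0:4,r1:Add1,r2:Add2,r3:Mul1,r4:8
  c4: CDB Add1=9; issue MUL r3<-Mul2  regs: r0:4,r1:9,r2:Add2,r3:Mul2,r4:8
  c5: issue SUB r1<-Add1  regs: r0:4,r1:Add1,r2:Add2,r3:Mul2,r4:8
  c6: -  regs: r0:4,r1:Add1,r2:Add2,r3:Mul2,r4:8
  c7: CDB Mul1=64  regs: r0:4,r1:Add1,r2:Add2,r3:Mul2,r4:8
  c8: -  regs: r0:4,r1:Add1,r2:Add2,r3:Mul2,r4:8
  c9: CDB Mul2=72  regs: r0:4,r1:Add1,r2:Add2,r3:72,r4:8
  c10: CDB Add2=55  regs: r0:4,r1:Add1,r2:55,r3:72,r4:8
  c11: -  regs: r0:4,r1:Add1,r2:55,r3:72,r4:8
  c12: CDB Add1=64  regs: r0:4,r1:64,r2:55,r3:72,r4:8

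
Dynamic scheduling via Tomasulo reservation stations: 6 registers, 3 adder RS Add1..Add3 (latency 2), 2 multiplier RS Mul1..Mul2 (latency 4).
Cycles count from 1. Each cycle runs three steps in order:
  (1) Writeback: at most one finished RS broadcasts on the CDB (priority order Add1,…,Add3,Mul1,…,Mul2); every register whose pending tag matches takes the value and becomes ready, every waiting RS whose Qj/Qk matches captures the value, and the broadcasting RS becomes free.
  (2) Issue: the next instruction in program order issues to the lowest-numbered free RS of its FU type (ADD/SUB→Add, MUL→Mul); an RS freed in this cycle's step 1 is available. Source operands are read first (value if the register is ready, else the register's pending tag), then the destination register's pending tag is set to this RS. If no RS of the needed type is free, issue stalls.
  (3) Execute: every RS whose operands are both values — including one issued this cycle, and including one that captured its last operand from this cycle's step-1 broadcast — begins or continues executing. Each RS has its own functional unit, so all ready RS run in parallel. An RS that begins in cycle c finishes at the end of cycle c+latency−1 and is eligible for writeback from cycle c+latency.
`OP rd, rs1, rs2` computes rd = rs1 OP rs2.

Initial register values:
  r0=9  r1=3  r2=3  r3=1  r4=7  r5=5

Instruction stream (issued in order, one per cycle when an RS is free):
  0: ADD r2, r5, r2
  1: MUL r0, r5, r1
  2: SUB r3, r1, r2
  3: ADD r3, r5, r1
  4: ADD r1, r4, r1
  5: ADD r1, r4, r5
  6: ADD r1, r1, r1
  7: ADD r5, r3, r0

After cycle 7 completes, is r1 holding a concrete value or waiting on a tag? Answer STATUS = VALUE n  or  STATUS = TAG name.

cycle 1: issue ADD r2<-Add1 // r0:9,r1:3,r2:Add1,r3:1,r4:7,r5:5
cycle 2: issue MUL r0<-Mul1 // r0:Mul1,r1:3,r2:Add1,r3:1,r4:7,r5:5
cycle 3: CDB Add1=8; issue SUB r3<-Add1 // r0:Mul1,r1:3,r2:8,r3:Add1,r4:7,r5:5
cycle 4: issue ADD r3<-Add2 // r0:Mul1,r1:3,r2:8,r3:Add2,r4:7,r5:5
cycle 5: CDB Add1=-5; issue ADD r1<-Add1 // r0:Mul1,r1:Add1,r2:8,r3:Add2,r4:7,r5:5
cycle 6: CDB Add2=8; issue ADD r1<-Add2 // r0:Mul1,r1:Add2,r2:8,r3:8,r4:7,r5:5
cycle 7: CDB Add1=10; issue ADD r1<-Add1 // r0:Mul1,r1:Add1,r2:8,r3:8,r4:7,r5:5

STATUS = TAG Add1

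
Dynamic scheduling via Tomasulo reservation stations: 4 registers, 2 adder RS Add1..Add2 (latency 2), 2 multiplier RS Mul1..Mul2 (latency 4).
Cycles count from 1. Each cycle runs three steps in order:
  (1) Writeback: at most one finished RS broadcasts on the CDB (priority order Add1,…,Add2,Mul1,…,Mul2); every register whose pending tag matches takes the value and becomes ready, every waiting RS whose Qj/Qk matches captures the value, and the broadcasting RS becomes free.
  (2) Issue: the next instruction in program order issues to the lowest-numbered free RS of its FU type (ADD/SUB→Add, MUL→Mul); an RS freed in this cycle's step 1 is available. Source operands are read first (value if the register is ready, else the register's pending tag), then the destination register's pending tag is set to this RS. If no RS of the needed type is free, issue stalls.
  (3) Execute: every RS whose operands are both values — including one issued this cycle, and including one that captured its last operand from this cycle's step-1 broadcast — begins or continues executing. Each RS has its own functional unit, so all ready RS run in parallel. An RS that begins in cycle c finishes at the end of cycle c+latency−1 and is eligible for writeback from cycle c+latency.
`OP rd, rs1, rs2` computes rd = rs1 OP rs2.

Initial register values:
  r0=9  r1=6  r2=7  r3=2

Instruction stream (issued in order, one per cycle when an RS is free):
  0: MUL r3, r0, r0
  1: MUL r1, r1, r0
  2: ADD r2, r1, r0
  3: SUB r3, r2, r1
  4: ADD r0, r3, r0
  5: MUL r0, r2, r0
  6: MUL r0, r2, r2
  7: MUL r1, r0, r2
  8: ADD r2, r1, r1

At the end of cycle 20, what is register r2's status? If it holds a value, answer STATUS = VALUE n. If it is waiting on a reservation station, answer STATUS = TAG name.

  c1: issue MUL r3<-Mul1  regs: r0:9,r1:6,r2:7,r3:Mul1
  c2: issue MUL r1<-Mul2  regs: r0:9,r1:Mul2,r2:7,r3:Mul1
  c3: issue ADD r2<-Add1  regs: r0:9,r1:Mul2,r2:Add1,r3:Mul1
  c4: issue SUB r3<-Add2  regs: r0:9,r1:Mul2,r2:Add1,r3:Add2
  c5: CDB Mul1=81; stall  regs: r0:9,r1:Mul2,r2:Add1,r3:Add2
  c6: CDB Mul2=54; stall  regs: r0:9,r1:54,r2:Add1,r3:Add2
  c7: stall  regs: r0:9,r1:54,r2:Add1,r3:Add2
  c8: CDB Add1=63; issue ADD r0<-Add1  regs: r0:Add1,r1:54,r2:63,r3:Add2
  c9: issue MUL r0<-Mul1  regs: r0:Mul1,r1:54,r2:63,r3:Add2
  c10: CDB Add2=9; issue MUL r0<-Mul2  regs: r0:Mul2,r1:54,r2:63,r3:9
  c11: stall  regs: r0:Mul2,r1:54,r2:63,r3:9
  c12: CDB Add1=18; stall  regs: r0:Mul2,r1:54,r2:63,r3:9
  c13: stall  regs: r0:Mul2,r1:54,r2:63,r3:9
  c14: CDB Mul2=3969; issue MUL r1<-Mul2  regs: r0:3969,r1:Mul2,r2:63,r3:9
  c15: issue ADD r2<-Add1  regs: r0:3969,r1:Mul2,r2:Add1,r3:9
  c16: CDB Mul1=1134  regs: r0:3969,r1:Mul2,r2:Add1,r3:9
  c17: -  regs: r0:3969,r1:Mul2,r2:Add1,r3:9
  c18: CDB Mul2=250047  regs: r0:3969,r1:250047,r2:Add1,r3:9
  c19: -  regs: r0:3969,r1:250047,r2:Add1,r3:9
  c20: CDB Add1=500094  regs: r0:3969,r1:250047,r2:500094,r3:9

STATUS = VALUE 500094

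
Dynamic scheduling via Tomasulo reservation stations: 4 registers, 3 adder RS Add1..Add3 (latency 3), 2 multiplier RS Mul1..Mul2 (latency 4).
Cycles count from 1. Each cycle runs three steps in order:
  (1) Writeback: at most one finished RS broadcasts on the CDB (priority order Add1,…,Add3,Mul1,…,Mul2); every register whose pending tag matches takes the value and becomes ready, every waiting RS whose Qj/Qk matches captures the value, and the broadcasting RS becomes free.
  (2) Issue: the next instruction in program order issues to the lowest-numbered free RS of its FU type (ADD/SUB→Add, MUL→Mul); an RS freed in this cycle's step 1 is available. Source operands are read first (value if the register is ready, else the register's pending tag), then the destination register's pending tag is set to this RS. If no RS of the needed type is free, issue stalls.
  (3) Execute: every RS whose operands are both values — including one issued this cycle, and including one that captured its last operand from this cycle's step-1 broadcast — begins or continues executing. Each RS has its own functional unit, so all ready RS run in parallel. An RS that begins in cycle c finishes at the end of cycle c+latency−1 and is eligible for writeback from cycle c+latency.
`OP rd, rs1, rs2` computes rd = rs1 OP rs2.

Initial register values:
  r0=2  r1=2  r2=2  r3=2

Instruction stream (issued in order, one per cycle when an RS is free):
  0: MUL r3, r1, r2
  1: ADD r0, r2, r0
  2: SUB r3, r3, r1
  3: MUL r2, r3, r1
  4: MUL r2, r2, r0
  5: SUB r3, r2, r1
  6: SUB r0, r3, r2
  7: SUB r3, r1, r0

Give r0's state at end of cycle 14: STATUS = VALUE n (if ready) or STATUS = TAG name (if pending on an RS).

c1: issue MUL r3<-Mul1 | r0:2,r1:2,r2:2,r3:Mul1
c2: issue ADD r0<-Add1 | r0:Add1,r1:2,r2:2,r3:Mul1
c3: issue SUB r3<-Add2 | r0:Add1,r1:2,r2:2,r3:Add2
c4: issue MUL r2<-Mul2 | r0:Add1,r1:2,r2:Mul2,r3:Add2
c5: CDB Add1=4; stall | r0:4,r1:2,r2:Mul2,r3:Add2
c6: CDB Mul1=4; issue MUL r2<-Mul1 | r0:4,r1:2,r2:Mul1,r3:Add2
c7: issue SUB r3<-Add1 | r0:4,r1:2,r2:Mul1,r3:Add1
c8: issue SUB r0<-Add3 | r0:Add3,r1:2,r2:Mul1,r3:Add1
c9: CDB Add2=2; issue SUB r3<-Add2 | r0:Add3,r1:2,r2:Mul1,r3:Add2
c10: - | r0:Add3,r1:2,r2:Mul1,r3:Add2
c11: - | r0:Add3,r1:2,r2:Mul1,r3:Add2
c12: - | r0:Add3,r1:2,r2:Mul1,r3:Add2
c13: CDB Mul2=4 | r0:Add3,r1:2,r2:Mul1,r3:Add2
c14: - | r0:Add3,r1:2,r2:Mul1,r3:Add2

STATUS = TAG Add3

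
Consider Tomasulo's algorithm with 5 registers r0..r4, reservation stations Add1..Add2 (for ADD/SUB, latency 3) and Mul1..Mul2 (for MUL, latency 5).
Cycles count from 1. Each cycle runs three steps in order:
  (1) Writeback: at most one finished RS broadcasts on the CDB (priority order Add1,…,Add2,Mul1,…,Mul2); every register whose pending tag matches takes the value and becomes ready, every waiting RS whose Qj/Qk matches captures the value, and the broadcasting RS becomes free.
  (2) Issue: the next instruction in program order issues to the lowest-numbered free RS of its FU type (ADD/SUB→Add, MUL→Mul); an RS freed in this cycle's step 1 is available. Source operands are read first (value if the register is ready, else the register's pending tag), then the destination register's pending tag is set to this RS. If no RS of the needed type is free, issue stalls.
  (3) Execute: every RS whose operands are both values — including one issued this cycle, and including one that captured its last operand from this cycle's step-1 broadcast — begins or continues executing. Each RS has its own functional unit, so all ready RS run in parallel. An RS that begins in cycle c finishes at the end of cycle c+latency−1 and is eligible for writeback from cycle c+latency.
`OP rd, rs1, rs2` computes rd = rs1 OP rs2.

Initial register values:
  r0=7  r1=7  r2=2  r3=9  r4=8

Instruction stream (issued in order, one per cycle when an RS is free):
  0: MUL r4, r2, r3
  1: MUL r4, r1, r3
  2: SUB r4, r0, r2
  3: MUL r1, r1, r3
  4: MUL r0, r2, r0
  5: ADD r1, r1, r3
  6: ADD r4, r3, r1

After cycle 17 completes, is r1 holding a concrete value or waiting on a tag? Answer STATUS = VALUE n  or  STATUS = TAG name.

STATUS = VALUE 72

cycle 1: issue MUL r4<-Mul1 // r0:7,r1:7,r2:2,r3:9,r4:Mul1
cycle 2: issue MUL r4<-Mul2 // r0:7,r1:7,r2:2,r3:9,r4:Mul2
cycle 3: issue SUB r4<-Add1 // r0:7,r1:7,r2:2,r3:9,r4:Add1
cycle 4: stall // r0:7,r1:7,r2:2,r3:9,r4:Add1
cycle 5: stall // r0:7,r1:7,r2:2,r3:9,r4:Add1
cycle 6: CDB Add1=5; stall // r0:7,r1:7,r2:2,r3:9,r4:5
cycle 7: CDB Mul1=18; issue MUL r1<-Mul1 // r0:7,r1:Mul1,r2:2,r3:9,r4:5
cycle 8: CDB Mul2=63; issue MUL r0<-Mul2 // r0:Mul2,r1:Mul1,r2:2,r3:9,r4:5
cycle 9: issue ADD r1<-Add1 // r0:Mul2,r1:Add1,r2:2,r3:9,r4:5
cycle 10: issue ADD r4<-Add2 // r0:Mul2,r1:Add1,r2:2,r3:9,r4:Add2
cycle 11: - // r0:Mul2,r1:Add1,r2:2,r3:9,r4:Add2
cycle 12: CDB Mul1=63 // r0:Mul2,r1:Add1,r2:2,r3:9,r4:Add2
cycle 13: CDB Mul2=14 // r0:14,r1:Add1,r2:2,r3:9,r4:Add2
cycle 14: - // r0:14,r1:Add1,r2:2,r3:9,r4:Add2
cycle 15: CDB Add1=72 // r0:14,r1:72,r2:2,r3:9,r4:Add2
cycle 16: - // r0:14,r1:72,r2:2,r3:9,r4:Add2
cycle 17: - // r0:14,r1:72,r2:2,r3:9,r4:Add2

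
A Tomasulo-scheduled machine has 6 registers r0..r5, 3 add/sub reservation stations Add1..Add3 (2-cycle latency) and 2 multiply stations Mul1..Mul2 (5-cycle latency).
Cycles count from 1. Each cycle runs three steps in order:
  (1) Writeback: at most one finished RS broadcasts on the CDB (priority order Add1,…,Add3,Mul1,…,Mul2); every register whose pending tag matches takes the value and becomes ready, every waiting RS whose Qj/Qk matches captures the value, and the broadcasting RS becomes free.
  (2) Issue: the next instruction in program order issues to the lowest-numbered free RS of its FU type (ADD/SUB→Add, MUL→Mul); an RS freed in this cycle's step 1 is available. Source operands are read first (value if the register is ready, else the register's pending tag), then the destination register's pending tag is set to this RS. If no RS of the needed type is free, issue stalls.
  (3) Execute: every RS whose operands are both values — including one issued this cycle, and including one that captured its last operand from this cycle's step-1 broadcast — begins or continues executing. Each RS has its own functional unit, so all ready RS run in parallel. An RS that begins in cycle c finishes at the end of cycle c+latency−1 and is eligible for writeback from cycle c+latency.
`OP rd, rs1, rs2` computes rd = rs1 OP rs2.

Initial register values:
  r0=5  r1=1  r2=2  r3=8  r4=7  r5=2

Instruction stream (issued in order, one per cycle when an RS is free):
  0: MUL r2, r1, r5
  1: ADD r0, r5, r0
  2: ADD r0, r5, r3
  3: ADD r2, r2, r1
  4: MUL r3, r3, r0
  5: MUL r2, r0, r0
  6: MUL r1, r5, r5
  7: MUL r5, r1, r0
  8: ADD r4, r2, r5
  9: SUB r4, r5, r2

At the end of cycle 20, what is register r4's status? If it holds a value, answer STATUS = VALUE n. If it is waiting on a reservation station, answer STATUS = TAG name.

STATUS = TAG Add2

cycle 1: issue MUL r2<-Mul1 // r0:5,r1:1,r2:Mul1,r3:8,r4:7,r5:2
cycle 2: issue ADD r0<-Add1 // r0:Add1,r1:1,r2:Mul1,r3:8,r4:7,r5:2
cycle 3: issue ADD r0<-Add2 // r0:Add2,r1:1,r2:Mul1,r3:8,r4:7,r5:2
cycle 4: CDB Add1=7; issue ADD r2<-Add1 // r0:Add2,r1:1,r2:Add1,r3:8,r4:7,r5:2
cycle 5: CDB Add2=10; issue MUL r3<-Mul2 // r0:10,r1:1,r2:Add1,r3:Mul2,r4:7,r5:2
cycle 6: CDB Mul1=2; issue MUL r2<-Mul1 // r0:10,r1:1,r2:Mul1,r3:Mul2,r4:7,r5:2
cycle 7: stall // r0:10,r1:1,r2:Mul1,r3:Mul2,r4:7,r5:2
cycle 8: CDB Add1=3; stall // r0:10,r1:1,r2:Mul1,r3:Mul2,r4:7,r5:2
cycle 9: stall // r0:10,r1:1,r2:Mul1,r3:Mul2,r4:7,r5:2
cycle 10: CDB Mul2=80; issue MUL r1<-Mul2 // r0:10,r1:Mul2,r2:Mul1,r3:80,r4:7,r5:2
cycle 11: CDB Mul1=100; issue MUL r5<-Mul1 // r0:10,r1:Mul2,r2:100,r3:80,r4:7,r5:Mul1
cycle 12: issue ADD r4<-Add1 // r0:10,r1:Mul2,r2:100,r3:80,r4:Add1,r5:Mul1
cycle 13: issue SUB r4<-Add2 // r0:10,r1:Mul2,r2:100,r3:80,r4:Add2,r5:Mul1
cycle 14: - // r0:10,r1:Mul2,r2:100,r3:80,r4:Add2,r5:Mul1
cycle 15: CDB Mul2=4 // r0:10,r1:4,r2:100,r3:80,r4:Add2,r5:Mul1
cycle 16: - // r0:10,r1:4,r2:100,r3:80,r4:Add2,r5:Mul1
cycle 17: - // r0:10,r1:4,r2:100,r3:80,r4:Add2,r5:Mul1
cycle 18: - // r0:10,r1:4,r2:100,r3:80,r4:Add2,r5:Mul1
cycle 19: - // r0:10,r1:4,r2:100,r3:80,r4:Add2,r5:Mul1
cycle 20: CDB Mul1=40 // r0:10,r1:4,r2:100,r3:80,r4:Add2,r5:40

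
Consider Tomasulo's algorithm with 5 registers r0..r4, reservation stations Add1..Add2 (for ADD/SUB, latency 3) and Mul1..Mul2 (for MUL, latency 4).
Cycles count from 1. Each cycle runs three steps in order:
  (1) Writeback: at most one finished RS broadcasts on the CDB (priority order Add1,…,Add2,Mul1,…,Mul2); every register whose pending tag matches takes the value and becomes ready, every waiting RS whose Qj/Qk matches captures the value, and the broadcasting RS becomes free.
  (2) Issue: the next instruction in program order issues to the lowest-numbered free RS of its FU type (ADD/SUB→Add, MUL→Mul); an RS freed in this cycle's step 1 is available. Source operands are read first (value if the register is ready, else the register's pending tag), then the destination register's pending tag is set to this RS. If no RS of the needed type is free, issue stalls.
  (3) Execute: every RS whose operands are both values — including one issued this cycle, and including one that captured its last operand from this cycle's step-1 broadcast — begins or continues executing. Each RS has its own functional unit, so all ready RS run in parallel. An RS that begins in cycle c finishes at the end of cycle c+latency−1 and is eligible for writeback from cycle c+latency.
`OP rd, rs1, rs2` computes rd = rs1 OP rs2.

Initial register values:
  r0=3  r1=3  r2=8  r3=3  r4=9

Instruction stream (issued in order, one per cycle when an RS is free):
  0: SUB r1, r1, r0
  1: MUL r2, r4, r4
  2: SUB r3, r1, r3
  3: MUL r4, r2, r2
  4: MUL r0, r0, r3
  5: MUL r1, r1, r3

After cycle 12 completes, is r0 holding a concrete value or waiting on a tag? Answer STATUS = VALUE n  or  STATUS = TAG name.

cycle 1: issue SUB r1<-Add1 // r0:3,r1:Add1,r2:8,r3:3,r4:9
cycle 2: issue MUL r2<-Mul1 // r0:3,r1:Add1,r2:Mul1,r3:3,r4:9
cycle 3: issue SUB r3<-Add2 // r0:3,r1:Add1,r2:Mul1,r3:Add2,r4:9
cycle 4: CDB Add1=0; issue MUL r4<-Mul2 // r0:3,r1:0,r2:Mul1,r3:Add2,r4:Mul2
cycle 5: stall // r0:3,r1:0,r2:Mul1,r3:Add2,r4:Mul2
cycle 6: CDB Mul1=81; issue MUL r0<-Mul1 // r0:Mul1,r1:0,r2:81,r3:Add2,r4:Mul2
cycle 7: CDB Add2=-3; stall // r0:Mul1,r1:0,r2:81,r3:-3,r4:Mul2
cycle 8: stall // r0:Mul1,r1:0,r2:81,r3:-3,r4:Mul2
cycle 9: stall // r0:Mul1,r1:0,r2:81,r3:-3,r4:Mul2
cycle 10: CDB Mul2=6561; issue MUL r1<-Mul2 // r0:Mul1,r1:Mul2,r2:81,r3:-3,r4:6561
cycle 11: CDB Mul1=-9 // r0:-9,r1:Mul2,r2:81,r3:-3,r4:6561
cycle 12: - // r0:-9,r1:Mul2,r2:81,r3:-3,r4:6561

STATUS = VALUE -9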